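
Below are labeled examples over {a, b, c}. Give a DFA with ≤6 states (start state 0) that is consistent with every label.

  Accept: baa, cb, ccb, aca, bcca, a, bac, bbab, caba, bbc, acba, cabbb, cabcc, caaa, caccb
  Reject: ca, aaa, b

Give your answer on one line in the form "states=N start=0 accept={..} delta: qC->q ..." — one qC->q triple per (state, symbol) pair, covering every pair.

states=4 start=0 accept={1,2} delta: 0a->1 0b->0 0c->2 1a->2 1b->1 1c->1 2a->3 2b->1 2c->1 3a->0 3b->1 3c->0

State merging on the prefix tree: take the shortest (then alphabetical) example prefix whose next move is undefined and point that move at state 0, else 1, else 2, ...; a target is out if some Accept/Reject pair would then sit in one state with the same input left (inseparable). If every existing state is out, open a new one.
a: 0a undefined. 0a->0: no, aca/ca meet in 0 with "ca" left. Open state 1: 0a->1.
b: 0b undefined. 0b->0: ok.
c: 0c undefined. 0c->0: no, cb/b meet in 0. 0c->1: no, baa/ca meet in 1 with "a" left. Open state 2: 0c->2.
aa: 1a undefined. 1a->0: no, baa/b meet in 0. 1a->1: no, baa/aaa meet in 1. 1a->2: ok.
ac: 1c undefined. 1c->0: no, bac/b meet in 0. 1c->1: ok.
ca: 2a undefined. 2a->0: no, cabbb/ca meet in 0. 2a->1: no, a/ca meet in 1. 2a->2: no, baa/ca meet in 2. Open state 3: 2a->3.
cb: 2b undefined. 2b->0: no, cb/b meet in 0. 2b->1: ok.
cc: 2c undefined. 2c->0: no, ccb/b meet in 0. 2c->1: ok.
acb: 1b undefined. 1b->0: no, ccb/b meet in 0. 1b->1: ok.
caa: 3a undefined. 3a->0: ok.
cab: 3b undefined. 3b->0: no, cabbb/b meet in 0. 3b->1: ok.
cac: 3c undefined. 3c->0: ok.
All examples now run through 4 states with every (state, symbol) defined. Accept strings end in {1,2}, Reject strings end in {0,3}; accept={1,2}.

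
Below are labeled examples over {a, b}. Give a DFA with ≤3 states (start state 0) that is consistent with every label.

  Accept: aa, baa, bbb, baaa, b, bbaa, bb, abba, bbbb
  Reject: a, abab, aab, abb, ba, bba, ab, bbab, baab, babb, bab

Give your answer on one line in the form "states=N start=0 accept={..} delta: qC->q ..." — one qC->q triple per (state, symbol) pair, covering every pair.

Grow the machine one transition at a time. Run the examples from 0; the earliest place one falls off (shortest prefix, ties alphabetical) gets sent to the lowest-numbered state that keeps every Accept/Reject pair distinguishable — a pair clashes when both reach the same state with identical unread suffix — and to a fresh state only if none does.
a: 0a undefined. 0a->0: no, aa/a meet in 0. Open state 1: 0a->1.
b: 0b undefined. 0b->0: ok.
aa: 1a undefined. 1a->0: no, aa/aab meet in 0. 1a->1: no, aa/a meet in 1. Open state 2: 1a->2.
ab: 1b undefined. 1b->0: no, bbb/abab meet in 0. 1b->1: ok.
aab: 2b undefined. 2b->0: no, bbb/abab meet in 0. 2b->1: ok.
baaa: 2a undefined. 2a->0: ok.
All examples now run through 3 states with every (state, symbol) defined. Accept strings end in {0,2}, Reject strings end in {1}; accept={0,2}.

states=3 start=0 accept={0,2} delta: 0a->1 0b->0 1a->2 1b->1 2a->0 2b->1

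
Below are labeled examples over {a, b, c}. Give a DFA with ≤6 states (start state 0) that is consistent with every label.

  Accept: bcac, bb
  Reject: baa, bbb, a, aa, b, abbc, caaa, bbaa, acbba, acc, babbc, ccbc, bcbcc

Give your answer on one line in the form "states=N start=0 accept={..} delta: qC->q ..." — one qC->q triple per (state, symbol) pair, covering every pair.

states=4 start=0 accept={2} delta: 0a->0 0b->1 0c->0 1a->0 1b->2 1c->3 2a->0 2b->0 2c->0 3a->3 3b->0 3c->2

State merging on the prefix tree: take the shortest (then alphabetical) example prefix whose next move is undefined and point that move at state 0, else 1, else 2, ...; a target is out if some Accept/Reject pair would then sit in one state with the same input left (inseparable). If every existing state is out, open a new one.
a: 0a undefined. 0a->0: ok.
b: 0b undefined. 0b->0: no, bb/baa meet in 0. Open state 1: 0b->1.
c: 0c undefined. 0c->0: ok.
ba: 1a undefined. 1a->0: ok.
bb: 1b undefined. 1b->0: no, bb/baa meet in 0. 1b->1: no, bb/bbb meet in 1. Open state 2: 1b->2.
bc: 1c undefined. 1c->0: no, bcac/baa meet in 0. 1c->1: no, bcac/baa meet in 0. 1c->2: no, bb/ccbc meet in 2. Open state 3: 1c->3.
bba: 2a undefined. 2a->0: ok.
bbb: 2b undefined. 2b->0: ok.
bca: 3a undefined. 3a->0: no, bcac/baa meet in 0. 3a->1: no, bcac/ccbc meet in 3. 3a->2: no, bcac/abbc meet in 2 with "c" left. 3a->3: ok.
bcb: 3b undefined. 3b->0: ok.
abbc: 2c undefined. 2c->0: ok.
bcac: 3c undefined. 3c->0: no, bcac/baa meet in 0. 3c->1: no, bcac/b meet in 1. 3c->2: ok.
All examples now run through 4 states with every (state, symbol) defined. Accept strings end in {2}, Reject strings end in {0,1,3}; accept={2}.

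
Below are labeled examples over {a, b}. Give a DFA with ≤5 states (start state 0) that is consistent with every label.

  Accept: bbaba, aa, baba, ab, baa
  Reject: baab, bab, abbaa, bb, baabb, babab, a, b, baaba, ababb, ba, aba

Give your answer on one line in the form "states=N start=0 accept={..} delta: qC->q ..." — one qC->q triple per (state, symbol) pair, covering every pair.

Fold the examples into a partial DFA from state 0: repeatedly fix the first undefined (state, symbol) met by the shortest-then-alphabetical prefix, trying targets in increasing order and rejecting any under which an Accept and a Reject string meet in one state with the same remainder; add a state when all current targets are rejected. Accepting states are where Accept strings end.
a: 0a undefined. 0a->0: no, aa/a meet in 0. Open state 1: 0a->1.
b: 0b undefined. 0b->0: no, bbaba/aba meet in 1 with "ba" left. 0b->1: no, aa/ba meet in 1 with "a" left. Open state 2: 0b->2.
aa: 1a undefined. 1a->0: ok.
ab: 1b undefined. 1b->0: no, baa/abbaa meet in 2 with "aa" left. 1b->1: no, aa/aba meet in 0. 1b->2: no, ab/b meet in 2. Open state 3: 1b->3.
ba: 2a undefined. 2a->0: no, aa/ba meet in 0. 2a->1: no, baba/aba meet in 3 with "a" left. 2a->2: no, baba/baaba meet in 2 with "ba" left. 2a->3: no, ab/ba meet in 3. Open state 4: 2a->4.
bb: 2b undefined. 2b->0: no, bbaba/aba meet in 3 with "a" left. 2b->1: no, bbaba/ba meet in 4. 2b->2: ok.
aba: 3a undefined. 3a->0: no, aa/aba meet in 0. 3a->1: ok.
abb: 3b undefined. 3b->0: no, aa/abbaa meet in 0. 3b->1: ok.
baa: 4a undefined. 4a->0: ok.
bab: 4b undefined. 4b->0: no, bbaba/abbaa meet in 1. 4b->1: ok.
All examples now run through 5 states with every (state, symbol) defined. Accept strings end in {0,3}, Reject strings end in {1,2,4}; accept={0,3}.

states=5 start=0 accept={0,3} delta: 0a->1 0b->2 1a->0 1b->3 2a->4 2b->2 3a->1 3b->1 4a->0 4b->1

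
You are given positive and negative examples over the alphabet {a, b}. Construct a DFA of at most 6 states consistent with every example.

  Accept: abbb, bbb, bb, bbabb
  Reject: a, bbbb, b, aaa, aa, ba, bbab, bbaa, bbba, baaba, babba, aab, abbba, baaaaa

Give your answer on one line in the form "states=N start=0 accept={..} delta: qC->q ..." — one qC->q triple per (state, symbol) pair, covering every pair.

states=4 start=0 accept={2,3} delta: 0a->0 0b->1 1a->0 1b->2 2a->0 2b->3 3a->0 3b->0

Fold the examples into a partial DFA from state 0: repeatedly fix the first undefined (state, symbol) met by the shortest-then-alphabetical prefix, trying targets in increasing order and rejecting any under which an Accept and a Reject string meet in one state with the same remainder; add a state when all current targets are rejected. Accepting states are where Accept strings end.
a: 0a undefined. 0a->0: ok.
b: 0b undefined. 0b->0: no, abbb/a meet in 0. Open state 1: 0b->1.
ba: 1a undefined. 1a->0: ok.
bb: 1b undefined. 1b->0: no, abbb/b meet in 1. 1b->1: no, abbb/bbbb meet in 1. Open state 2: 1b->2.
bba: 2a undefined. 2a->0: ok.
bbb: 2b undefined. 2b->0: no, abbb/a meet in 0. 2b->1: no, abbb/b meet in 1. 2b->2: no, abbb/bbbb meet in 2. Open state 3: 2b->3.
bbba: 3a undefined. 3a->0: ok.
bbbb: 3b undefined. 3b->0: ok.
All examples now run through 4 states with every (state, symbol) defined. Accept strings end in {2,3}, Reject strings end in {0,1}; accept={2,3}.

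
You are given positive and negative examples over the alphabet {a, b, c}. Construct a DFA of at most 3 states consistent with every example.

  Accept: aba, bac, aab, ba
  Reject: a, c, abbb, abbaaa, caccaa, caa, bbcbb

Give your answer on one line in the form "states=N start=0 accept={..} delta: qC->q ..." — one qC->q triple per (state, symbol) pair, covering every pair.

states=3 start=0 accept={1} delta: 0a->0 0b->1 0c->0 1a->1 1b->2 1c->1 2a->0 2b->0 2c->0

Fold the examples into a partial DFA from state 0: repeatedly fix the first undefined (state, symbol) met by the shortest-then-alphabetical prefix, trying targets in increasing order and rejecting any under which an Accept and a Reject string meet in one state with the same remainder; add a state when all current targets are rejected. Accepting states are where Accept strings end.
a: 0a undefined. 0a->0: ok.
b: 0b undefined. 0b->0: no, aba/a meet in 0. Open state 1: 0b->1.
c: 0c undefined. 0c->0: ok.
ba: 1a undefined. 1a->0: no, aba/a meet in 0. 1a->1: ok.
bb: 1b undefined. 1b->0: no, aba/abbb meet in 1. 1b->1: no, aba/abbb meet in 1. Open state 2: 1b->2.
bac: 1c undefined. 1c->0: no, bac/a meet in 0. 1c->1: ok.
bbc: 2c undefined. 2c->0: ok.
abba: 2a undefined. 2a->0: ok.
abbb: 2b undefined. 2b->0: ok.
All examples now run through 3 states with every (state, symbol) defined. Accept strings end in {1}, Reject strings end in {0,2}; accept={1}.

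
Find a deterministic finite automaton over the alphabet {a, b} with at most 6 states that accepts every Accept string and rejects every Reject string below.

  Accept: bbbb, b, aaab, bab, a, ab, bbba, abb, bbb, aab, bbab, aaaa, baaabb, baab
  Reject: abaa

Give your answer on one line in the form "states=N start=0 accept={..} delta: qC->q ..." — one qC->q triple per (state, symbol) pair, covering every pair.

State merging on the prefix tree: take the shortest (then alphabetical) example prefix whose next move is undefined and point that move at state 0, else 1, else 2, ...; a target is out if some Accept/Reject pair would then sit in one state with the same input left (inseparable). If every existing state is out, open a new one.
a: 0a undefined. 0a->0: ok.
b: 0b undefined. 0b->0: no, bbbb/abaa meet in 0. Open state 1: 0b->1.
ba: 1a undefined. 1a->0: no, a/abaa meet in 0. 1a->1: no, b/abaa meet in 1. Open state 2: 1a->2.
bb: 1b undefined. 1b->0: ok.
baa: 2a undefined. 2a->0: no, bbbb/abaa meet in 0. 2a->1: no, b/abaa meet in 1. 2a->2: no, bbba/abaa meet in 2. Open state 3: 2a->3.
bab: 2b undefined. 2b->0: ok.
baaa: 3a undefined. 3a->0: ok.
baab: 3b undefined. 3b->0: ok.
All examples now run through 4 states with every (state, symbol) defined. Accept strings end in {0,1,2}, Reject strings end in {3}; accept={0,1,2}.

states=4 start=0 accept={0,1,2} delta: 0a->0 0b->1 1a->2 1b->0 2a->3 2b->0 3a->0 3b->0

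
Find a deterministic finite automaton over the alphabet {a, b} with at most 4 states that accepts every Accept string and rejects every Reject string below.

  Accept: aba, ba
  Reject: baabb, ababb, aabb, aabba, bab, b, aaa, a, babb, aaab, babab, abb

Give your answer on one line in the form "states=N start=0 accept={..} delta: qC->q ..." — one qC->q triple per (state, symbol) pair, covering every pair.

states=3 start=0 accept={2} delta: 0a->0 0b->1 1a->2 1b->0 2a->0 2b->0

State merging on the prefix tree: take the shortest (then alphabetical) example prefix whose next move is undefined and point that move at state 0, else 1, else 2, ...; a target is out if some Accept/Reject pair would then sit in one state with the same input left (inseparable). If every existing state is out, open a new one.
a: 0a undefined. 0a->0: ok.
b: 0b undefined. 0b->0: no, aba/baabb meet in 0. Open state 1: 0b->1.
ba: 1a undefined. 1a->0: no, aba/aaa meet in 0. 1a->1: no, aba/b meet in 1. Open state 2: 1a->2.
abb: 1b undefined. 1b->0: ok.
baa: 2a undefined. 2a->0: ok.
bab: 2b undefined. 2b->0: ok.
All examples now run through 3 states with every (state, symbol) defined. Accept strings end in {2}, Reject strings end in {0,1}; accept={2}.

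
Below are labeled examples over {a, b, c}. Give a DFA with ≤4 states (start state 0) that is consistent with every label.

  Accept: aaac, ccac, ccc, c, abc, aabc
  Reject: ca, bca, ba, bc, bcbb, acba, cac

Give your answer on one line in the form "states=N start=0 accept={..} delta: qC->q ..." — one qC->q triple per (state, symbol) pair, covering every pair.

states=4 start=0 accept={1} delta: 0a->1 0b->1 0c->1 1a->2 1b->0 1c->3 2a->0 2b->0 2c->0 3a->0 3b->1 3c->1

State merging on the prefix tree: take the shortest (then alphabetical) example prefix whose next move is undefined and point that move at state 0, else 1, else 2, ...; a target is out if some Accept/Reject pair would then sit in one state with the same input left (inseparable). If every existing state is out, open a new one.
a: 0a undefined. 0a->0: no, abc/bc meet in 0 with "bc" left. Open state 1: 0a->1.
b: 0b undefined. 0b->0: no, c/bc meet in 0 with "c" left. 0b->1: ok.
c: 0c undefined. 0c->0: no, ccac/bc meet in 1 with "c" left. 0c->1: ok.
aa: 1a undefined. 1a->0: no, aaac/bc meet in 1 with "c" left. 1a->1: no, aaac/bc meet in 1 with "c" left. Open state 2: 1a->2.
ab: 1b undefined. 1b->0: ok.
ac: 1c undefined. 1c->0: no, ccac/bc meet in 0. 1c->1: no, ccac/cac meet in 2 with "c" left. 1c->2: no, ccc/cac meet in 2 with "c" left. Open state 3: 1c->3.
aaa: 2a undefined. 2a->0: ok.
aab: 2b undefined. 2b->0: ok.
acb: 3b undefined. 3b->0: no, aaac/bcbb meet in 1. 3b->1: ok.
bca: 3a undefined. 3a->0: ok.
cac: 2c undefined. 2c->0: ok.
ccc: 3c undefined. 3c->0: no, ccc/bca meet in 0. 3c->1: ok.
All examples now run through 4 states with every (state, symbol) defined. Accept strings end in {1}, Reject strings end in {0,2,3}; accept={1}.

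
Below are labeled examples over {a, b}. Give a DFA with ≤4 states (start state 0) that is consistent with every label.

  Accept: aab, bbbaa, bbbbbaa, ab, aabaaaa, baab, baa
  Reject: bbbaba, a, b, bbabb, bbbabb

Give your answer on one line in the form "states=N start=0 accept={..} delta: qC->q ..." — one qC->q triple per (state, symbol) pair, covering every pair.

Fold the examples into a partial DFA from state 0: repeatedly fix the first undefined (state, symbol) met by the shortest-then-alphabetical prefix, trying targets in increasing order and rejecting any under which an Accept and a Reject string meet in one state with the same remainder; add a state when all current targets are rejected. Accepting states are where Accept strings end.
a: 0a undefined. 0a->0: no, aab/b meet in 0 with "b" left. Open state 1: 0a->1.
b: 0b undefined. 0b->0: ok.
aa: 1a undefined. 1a->0: no, aab/b meet in 0. 1a->1: no, bbbaa/a meet in 1. Open state 2: 1a->2.
ab: 1b undefined. 1b->0: no, ab/b meet in 0. 1b->1: no, bbbaa/bbbaba meet in 2. 1b->2: no, aab/bbabb meet in 2 with "b" left. Open state 3: 1b->3.
aab: 2b undefined. 2b->0: no, aab/b meet in 0. 2b->1: no, aab/a meet in 1. 2b->2: ok.
aaba: 2a undefined. 2a->0: no, aabaaaa/b meet in 0. 2a->1: ok.
bbabb: 3b undefined. 3b->0: ok.
bbbaba: 3a undefined. 3a->0: ok.
All examples now run through 4 states with every (state, symbol) defined. Accept strings end in {2,3}, Reject strings end in {0,1}; accept={2,3}.

states=4 start=0 accept={2,3} delta: 0a->1 0b->0 1a->2 1b->3 2a->1 2b->2 3a->0 3b->0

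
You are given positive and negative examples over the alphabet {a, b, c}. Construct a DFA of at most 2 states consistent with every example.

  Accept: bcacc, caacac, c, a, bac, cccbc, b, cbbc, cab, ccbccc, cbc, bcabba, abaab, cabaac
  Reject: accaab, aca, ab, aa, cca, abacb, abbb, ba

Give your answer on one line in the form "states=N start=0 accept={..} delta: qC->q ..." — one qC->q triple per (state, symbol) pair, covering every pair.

Grow the machine one transition at a time. Run the examples from 0; the earliest place one falls off (shortest prefix, ties alphabetical) gets sent to the lowest-numbered state that keeps every Accept/Reject pair distinguishable — a pair clashes when both reach the same state with identical unread suffix — and to a fresh state only if none does.
a: 0a undefined. 0a->0: no, a/aa meet in 0. Open state 1: 0a->1.
b: 0b undefined. 0b->0: no, a/ba meet in 1. 0b->1: ok.
c: 0c undefined. 0c->0: no, a/cca meet in 1. 0c->1: ok.
aa: 1a undefined. 1a->0: ok.
ab: 1b undefined. 1b->0: ok.
ac: 1c undefined. 1c->0: no, bcacc/aca meet in 1. 1c->1: ok.
All examples now run through 2 states with every (state, symbol) defined. Accept strings end in {1}, Reject strings end in {0}; accept={1}.

states=2 start=0 accept={1} delta: 0a->1 0b->1 0c->1 1a->0 1b->0 1c->1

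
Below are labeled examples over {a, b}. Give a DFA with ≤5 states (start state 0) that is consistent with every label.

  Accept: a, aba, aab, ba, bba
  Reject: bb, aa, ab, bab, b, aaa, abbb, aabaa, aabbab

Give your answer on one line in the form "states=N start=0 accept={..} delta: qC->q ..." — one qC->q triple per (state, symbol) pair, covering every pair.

states=3 start=0 accept={1} delta: 0a->1 0b->0 1a->2 1b->0 2a->0 2b->1

Grow the machine one transition at a time. Run the examples from 0; the earliest place one falls off (shortest prefix, ties alphabetical) gets sent to the lowest-numbered state that keeps every Accept/Reject pair distinguishable — a pair clashes when both reach the same state with identical unread suffix — and to a fresh state only if none does.
a: 0a undefined. 0a->0: no, a/aa meet in 0. Open state 1: 0a->1.
b: 0b undefined. 0b->0: ok.
aa: 1a undefined. 1a->0: no, a/aaa meet in 1. 1a->1: no, a/aa meet in 1. Open state 2: 1a->2.
ab: 1b undefined. 1b->0: ok.
aaa: 2a undefined. 2a->0: ok.
aab: 2b undefined. 2b->0: no, aab/bb meet in 0. 2b->1: ok.
All examples now run through 3 states with every (state, symbol) defined. Accept strings end in {1}, Reject strings end in {0,2}; accept={1}.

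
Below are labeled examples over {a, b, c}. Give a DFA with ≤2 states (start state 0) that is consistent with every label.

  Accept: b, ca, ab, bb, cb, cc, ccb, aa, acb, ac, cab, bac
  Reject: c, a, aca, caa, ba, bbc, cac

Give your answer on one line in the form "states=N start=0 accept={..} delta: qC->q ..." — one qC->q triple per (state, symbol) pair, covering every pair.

State merging on the prefix tree: take the shortest (then alphabetical) example prefix whose next move is undefined and point that move at state 0, else 1, else 2, ...; a target is out if some Accept/Reject pair would then sit in one state with the same input left (inseparable). If every existing state is out, open a new one.
a: 0a undefined. 0a->0: no, ca/aca meet in 0 with "ca" left. Open state 1: 0a->1.
b: 0b undefined. 0b->0: ok.
c: 0c undefined. 0c->0: no, b/c meet in 0. 0c->1: ok.
aa: 1a undefined. 1a->0: ok.
ab: 1b undefined. 1b->0: ok.
ac: 1c undefined. 1c->0: ok.
All examples now run through 2 states with every (state, symbol) defined. Accept strings end in {0}, Reject strings end in {1}; accept={0}.

states=2 start=0 accept={0} delta: 0a->1 0b->0 0c->1 1a->0 1b->0 1c->0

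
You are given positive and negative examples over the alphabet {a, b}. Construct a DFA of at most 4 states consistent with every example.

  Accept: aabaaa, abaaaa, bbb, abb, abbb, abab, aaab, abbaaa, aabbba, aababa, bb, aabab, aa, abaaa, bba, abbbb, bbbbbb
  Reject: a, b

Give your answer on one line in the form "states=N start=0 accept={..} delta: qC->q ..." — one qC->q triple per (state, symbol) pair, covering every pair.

states=3 start=0 accept={2} delta: 0a->1 0b->1 1a->2 1b->2 2a->2 2b->2

State merging on the prefix tree: take the shortest (then alphabetical) example prefix whose next move is undefined and point that move at state 0, else 1, else 2, ...; a target is out if some Accept/Reject pair would then sit in one state with the same input left (inseparable). If every existing state is out, open a new one.
a: 0a undefined. 0a->0: no, aaab/b meet in 0 with "b" left. Open state 1: 0a->1.
b: 0b undefined. 0b->0: no, bbb/b meet in 0. 0b->1: ok.
aa: 1a undefined. 1a->0: no, aabab/a meet in 1. 1a->1: no, aa/a meet in 1. Open state 2: 1a->2.
ab: 1b undefined. 1b->0: no, bbb/a meet in 1. 1b->1: no, bbb/a meet in 1. 1b->2: ok.
aaa: 2a undefined. 2a->0: no, abab/a meet in 1. 2a->1: no, abaaa/a meet in 1. 2a->2: ok.
aab: 2b undefined. 2b->0: no, abbb/a meet in 1. 2b->1: no, bbb/a meet in 1. 2b->2: ok.
All examples now run through 3 states with every (state, symbol) defined. Accept strings end in {2}, Reject strings end in {1}; accept={2}.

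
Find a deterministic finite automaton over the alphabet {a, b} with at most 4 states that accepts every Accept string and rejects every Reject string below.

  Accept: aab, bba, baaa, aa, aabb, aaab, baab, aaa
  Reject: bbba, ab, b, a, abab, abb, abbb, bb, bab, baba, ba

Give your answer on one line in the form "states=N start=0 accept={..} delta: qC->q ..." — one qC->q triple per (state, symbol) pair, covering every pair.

Grow the machine one transition at a time. Run the examples from 0; the earliest place one falls off (shortest prefix, ties alphabetical) gets sent to the lowest-numbered state that keeps every Accept/Reject pair distinguishable — a pair clashes when both reach the same state with identical unread suffix — and to a fresh state only if none does.
a: 0a undefined. 0a->0: no, aab/ab meet in 0 with "b" left. Open state 1: 0a->1.
b: 0b undefined. 0b->0: no, bba/bbba meet in 1. 0b->1: no, aab/bab meet in 1 with "ab" left. Open state 2: 0b->2.
aa: 1a undefined. 1a->0: no, aab/b meet in 2. 1a->1: no, aab/ab meet in 1 with "b" left. 1a->2: no, aab/bb meet in 2 with "b" left. Open state 3: 1a->3.
ab: 1b undefined. 1b->0: ok.
ba: 2a undefined. 2a->0: no, baab/ab meet in 0. 2a->1: ok.
bb: 2b undefined. 2b->0: no, bba/bbba meet in 1. 2b->1: ok.
aaa: 3a undefined. 3a->0: no, baaa/ab meet in 0. 3a->1: no, baaa/bbba meet in 1. 3a->2: no, baaa/b meet in 2. 3a->3: ok.
aab: 3b undefined. 3b->0: no, aab/ab meet in 0. 3b->1: no, aab/bbba meet in 1. 3b->2: no, aab/b meet in 2. 3b->3: ok.
All examples now run through 4 states with every (state, symbol) defined. Accept strings end in {3}, Reject strings end in {0,1,2}; accept={3}.

states=4 start=0 accept={3} delta: 0a->1 0b->2 1a->3 1b->0 2a->1 2b->1 3a->3 3b->3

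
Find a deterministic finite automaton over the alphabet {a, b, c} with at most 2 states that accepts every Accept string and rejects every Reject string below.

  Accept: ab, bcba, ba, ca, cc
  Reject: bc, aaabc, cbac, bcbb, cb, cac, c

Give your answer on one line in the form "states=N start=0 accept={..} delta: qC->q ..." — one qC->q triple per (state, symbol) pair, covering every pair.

Fold the examples into a partial DFA from state 0: repeatedly fix the first undefined (state, symbol) met by the shortest-then-alphabetical prefix, trying targets in increasing order and rejecting any under which an Accept and a Reject string meet in one state with the same remainder; add a state when all current targets are rejected. Accepting states are where Accept strings end.
a: 0a undefined. 0a->0: ok.
b: 0b undefined. 0b->0: ok.
c: 0c undefined. 0c->0: no, ab/bc meet in 0. Open state 1: 0c->1.
ca: 1a undefined. 1a->0: ok.
cb: 1b undefined. 1b->0: no, ab/bcbb meet in 0. 1b->1: ok.
cc: 1c undefined. 1c->0: ok.
All examples now run through 2 states with every (state, symbol) defined. Accept strings end in {0}, Reject strings end in {1}; accept={0}.

states=2 start=0 accept={0} delta: 0a->0 0b->0 0c->1 1a->0 1b->1 1c->0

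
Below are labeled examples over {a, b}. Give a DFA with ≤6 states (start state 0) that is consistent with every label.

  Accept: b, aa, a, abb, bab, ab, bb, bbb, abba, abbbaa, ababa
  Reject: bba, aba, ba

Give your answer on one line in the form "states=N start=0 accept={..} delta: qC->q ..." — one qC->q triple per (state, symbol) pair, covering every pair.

states=5 start=0 accept={0,1,2,3} delta: 0a->1 0b->2 1a->0 1b->3 2a->4 2b->2 3a->4 3b->0 4a->0 4b->0

Fold the examples into a partial DFA from state 0: repeatedly fix the first undefined (state, symbol) met by the shortest-then-alphabetical prefix, trying targets in increasing order and rejecting any under which an Accept and a Reject string meet in one state with the same remainder; add a state when all current targets are rejected. Accepting states are where Accept strings end.
a: 0a undefined. 0a->0: no, abba/bba meet in 0 with "bba" left. Open state 1: 0a->1.
b: 0b undefined. 0b->0: no, a/bba meet in 1. 0b->1: no, aa/ba meet in 1 with "a" left. Open state 2: 0b->2.
aa: 1a undefined. 1a->0: ok.
ab: 1b undefined. 1b->0: no, a/aba meet in 1. 1b->1: no, aa/aba meet in 0. 1b->2: no, abba/bba meet in 2 with "ba" left. Open state 3: 1b->3.
ba: 2a undefined. 2a->0: no, aa/ba meet in 0. 2a->1: no, a/ba meet in 1. 2a->2: no, b/ba meet in 2. 2a->3: no, ab/ba meet in 3. Open state 4: 2a->4.
bb: 2b undefined. 2b->0: no, a/bba meet in 1. 2b->1: no, aa/bba meet in 0. 2b->2: ok.
aba: 3a undefined. 3a->0: no, aa/aba meet in 0. 3a->1: no, a/aba meet in 1. 3a->2: no, b/aba meet in 2. 3a->3: no, ab/aba meet in 3. 3a->4: ok.
abb: 3b undefined. 3b->0: ok.
bab: 4b undefined. 4b->0: ok.
abbbaa: 4a undefined. 4a->0: ok.
All examples now run through 5 states with every (state, symbol) defined. Accept strings end in {0,1,2,3}, Reject strings end in {4}; accept={0,1,2,3}.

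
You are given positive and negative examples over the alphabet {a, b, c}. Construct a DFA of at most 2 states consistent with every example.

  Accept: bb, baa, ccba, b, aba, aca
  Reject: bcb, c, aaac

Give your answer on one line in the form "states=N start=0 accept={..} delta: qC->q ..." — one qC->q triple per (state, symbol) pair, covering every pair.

states=2 start=0 accept={0} delta: 0a->0 0b->0 0c->1 1a->0 1b->1 1c->0

Grow the machine one transition at a time. Run the examples from 0; the earliest place one falls off (shortest prefix, ties alphabetical) gets sent to the lowest-numbered state that keeps every Accept/Reject pair distinguishable — a pair clashes when both reach the same state with identical unread suffix — and to a fresh state only if none does.
a: 0a undefined. 0a->0: ok.
b: 0b undefined. 0b->0: ok.
c: 0c undefined. 0c->0: no, bb/bcb meet in 0. Open state 1: 0c->1.
cc: 1c undefined. 1c->0: ok.
aca: 1a undefined. 1a->0: ok.
bcb: 1b undefined. 1b->0: no, bb/bcb meet in 0. 1b->1: ok.
All examples now run through 2 states with every (state, symbol) defined. Accept strings end in {0}, Reject strings end in {1}; accept={0}.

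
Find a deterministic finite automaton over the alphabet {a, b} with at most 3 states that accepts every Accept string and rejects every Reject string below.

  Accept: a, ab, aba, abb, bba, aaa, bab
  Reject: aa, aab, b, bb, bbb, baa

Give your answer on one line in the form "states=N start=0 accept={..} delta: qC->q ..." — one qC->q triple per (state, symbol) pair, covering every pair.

states=3 start=0 accept={1,2} delta: 0a->1 0b->0 1a->0 1b->2 2a->1 2b->1

Fold the examples into a partial DFA from state 0: repeatedly fix the first undefined (state, symbol) met by the shortest-then-alphabetical prefix, trying targets in increasing order and rejecting any under which an Accept and a Reject string meet in one state with the same remainder; add a state when all current targets are rejected. Accepting states are where Accept strings end.
a: 0a undefined. 0a->0: no, a/aa meet in 0. Open state 1: 0a->1.
b: 0b undefined. 0b->0: ok.
aa: 1a undefined. 1a->0: ok.
ab: 1b undefined. 1b->0: no, ab/aa meet in 0. 1b->1: no, aba/aa meet in 0. Open state 2: 1b->2.
aba: 2a undefined. 2a->0: no, aba/aa meet in 0. 2a->1: ok.
abb: 2b undefined. 2b->0: no, abb/aa meet in 0. 2b->1: ok.
All examples now run through 3 states with every (state, symbol) defined. Accept strings end in {1,2}, Reject strings end in {0}; accept={1,2}.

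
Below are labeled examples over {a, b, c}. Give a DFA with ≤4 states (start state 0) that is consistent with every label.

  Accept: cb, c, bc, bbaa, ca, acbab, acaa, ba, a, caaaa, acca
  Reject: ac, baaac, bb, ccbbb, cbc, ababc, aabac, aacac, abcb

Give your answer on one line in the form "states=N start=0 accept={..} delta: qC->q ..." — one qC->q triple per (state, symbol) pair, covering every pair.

states=2 start=0 accept={1} delta: 0a->1 0b->0 0c->1 1a->1 1b->1 1c->0

Fold the examples into a partial DFA from state 0: repeatedly fix the first undefined (state, symbol) met by the shortest-then-alphabetical prefix, trying targets in increasing order and rejecting any under which an Accept and a Reject string meet in one state with the same remainder; add a state when all current targets are rejected. Accepting states are where Accept strings end.
a: 0a undefined. 0a->0: no, c/ac meet in 0 with "c" left. Open state 1: 0a->1.
b: 0b undefined. 0b->0: ok.
c: 0c undefined. 0c->0: no, cb/bb meet in 0. 0c->1: ok.
aa: 1a undefined. 1a->0: no, c/aacac meet in 1. 1a->1: ok.
ab: 1b undefined. 1b->0: no, cb/bb meet in 0. 1b->1: ok.
ac: 1c undefined. 1c->0: ok.
All examples now run through 2 states with every (state, symbol) defined. Accept strings end in {1}, Reject strings end in {0}; accept={1}.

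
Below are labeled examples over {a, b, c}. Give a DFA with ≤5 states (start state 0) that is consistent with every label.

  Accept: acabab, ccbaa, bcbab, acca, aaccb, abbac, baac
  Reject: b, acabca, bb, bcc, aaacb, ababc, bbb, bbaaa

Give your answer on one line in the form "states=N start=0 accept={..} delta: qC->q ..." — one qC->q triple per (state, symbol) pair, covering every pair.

states=5 start=0 accept={3} delta: 0a->0 0b->1 0c->1 1a->1 1b->2 1c->3 2a->4 2b->0 2c->0 3a->3 3b->3 3c->0 4a->0 4b->3 4c->3

State merging on the prefix tree: take the shortest (then alphabetical) example prefix whose next move is undefined and point that move at state 0, else 1, else 2, ...; a target is out if some Accept/Reject pair would then sit in one state with the same input left (inseparable). If every existing state is out, open a new one.
a: 0a undefined. 0a->0: ok.
b: 0b undefined. 0b->0: no, abbac/ababc meet in 0 with "c" left. Open state 1: 0b->1.
c: 0c undefined. 0c->0: no, aaccb/b meet in 1. 0c->1: ok.
ba: 1a undefined. 1a->0: no, acabab/b meet in 1. 1a->1: ok.
bb: 1b undefined. 1b->0: no, acabab/b meet in 1. 1b->1: no, acabab/b meet in 1. Open state 2: 1b->2.
bc: 1c undefined. 1c->0: no, ccbaa/b meet in 1. 1c->1: no, acca/b meet in 1. 1c->2: no, aaccb/bbb meet in 2 with "b" left. Open state 3: 1c->3.
bba: 2a undefined. 2a->0: no, acabab/b meet in 1. 2a->1: no, acabab/bb meet in 2. 2a->2: no, acabab/bbb meet in 2 with "b" left. 2a->3: no, abbac/bcc meet in 3 with "c" left. Open state 4: 2a->4.
bbb: 2b undefined. 2b->0: ok.
bcb: 3b undefined. 3b->0: no, ccbaa/bbb meet in 0. 3b->1: no, ccbaa/b meet in 1. 3b->2: no, aaccb/bb meet in 2. 3b->3: ok.
bcc: 3c undefined. 3c->0: ok.
acca: 3a undefined. 3a->0: no, ccbaa/bcc meet in 0. 3a->1: no, ccbaa/b meet in 1. 3a->2: no, bcbab/bcc meet in 0. 3a->3: ok.
bbaa: 4a undefined. 4a->0: ok.
ababc: 2c undefined. 2c->0: ok.
abbac: 4c undefined. 4c->0: no, abbac/acabca meet in 0. 4c->1: no, abbac/b meet in 1. 4c->2: no, abbac/bb meet in 2. 4c->3: ok.
acabab: 4b undefined. 4b->0: no, acabab/acabca meet in 0. 4b->1: no, acabab/b meet in 1. 4b->2: no, acabab/bb meet in 2. 4b->3: ok.
All examples now run through 5 states with every (state, symbol) defined. Accept strings end in {3}, Reject strings end in {0,1,2}; accept={3}.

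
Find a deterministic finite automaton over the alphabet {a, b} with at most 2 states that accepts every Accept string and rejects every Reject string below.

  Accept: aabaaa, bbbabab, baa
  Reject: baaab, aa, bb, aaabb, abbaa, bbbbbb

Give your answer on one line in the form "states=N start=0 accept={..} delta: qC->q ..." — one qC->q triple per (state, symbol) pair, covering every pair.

State merging on the prefix tree: take the shortest (then alphabetical) example prefix whose next move is undefined and point that move at state 0, else 1, else 2, ...; a target is out if some Accept/Reject pair would then sit in one state with the same input left (inseparable). If every existing state is out, open a new one.
a: 0a undefined. 0a->0: ok.
b: 0b undefined. 0b->0: no, aabaaa/baaab meet in 0. Open state 1: 0b->1.
ba: 1a undefined. 1a->0: no, aabaaa/aa meet in 0. 1a->1: ok.
bb: 1b undefined. 1b->0: ok.
All examples now run through 2 states with every (state, symbol) defined. Accept strings end in {1}, Reject strings end in {0}; accept={1}.

states=2 start=0 accept={1} delta: 0a->0 0b->1 1a->1 1b->0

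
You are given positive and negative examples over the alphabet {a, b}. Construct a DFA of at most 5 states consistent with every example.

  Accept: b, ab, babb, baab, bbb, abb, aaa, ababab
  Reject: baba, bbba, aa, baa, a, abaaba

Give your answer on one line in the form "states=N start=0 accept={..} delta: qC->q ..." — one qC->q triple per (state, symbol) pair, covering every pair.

states=3 start=0 accept={0} delta: 0a->1 0b->0 1a->2 1b->0 2a->0 2b->0

State merging on the prefix tree: take the shortest (then alphabetical) example prefix whose next move is undefined and point that move at state 0, else 1, else 2, ...; a target is out if some Accept/Reject pair would then sit in one state with the same input left (inseparable). If every existing state is out, open a new one.
a: 0a undefined. 0a->0: no, aaa/aa meet in 0. Open state 1: 0a->1.
b: 0b undefined. 0b->0: ok.
aa: 1a undefined. 1a->0: no, b/aa meet in 0. 1a->1: no, aaa/bbba meet in 1. Open state 2: 1a->2.
ab: 1b undefined. 1b->0: ok.
aaa: 2a undefined. 2a->0: ok.
baab: 2b undefined. 2b->0: ok.
All examples now run through 3 states with every (state, symbol) defined. Accept strings end in {0}, Reject strings end in {1,2}; accept={0}.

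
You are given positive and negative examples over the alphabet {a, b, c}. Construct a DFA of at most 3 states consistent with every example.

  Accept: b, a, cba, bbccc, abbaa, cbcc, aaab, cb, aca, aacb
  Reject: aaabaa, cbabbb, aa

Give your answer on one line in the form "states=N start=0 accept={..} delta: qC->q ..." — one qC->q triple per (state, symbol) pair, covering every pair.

states=3 start=0 accept={0,1} delta: 0a->1 0b->0 0c->0 1a->2 1b->2 1c->0 2a->0 2b->1 2c->0

Fold the examples into a partial DFA from state 0: repeatedly fix the first undefined (state, symbol) met by the shortest-then-alphabetical prefix, trying targets in increasing order and rejecting any under which an Accept and a Reject string meet in one state with the same remainder; add a state when all current targets are rejected. Accepting states are where Accept strings end.
a: 0a undefined. 0a->0: no, a/aa meet in 0. Open state 1: 0a->1.
b: 0b undefined. 0b->0: ok.
c: 0c undefined. 0c->0: ok.
aa: 1a undefined. 1a->0: no, b/aa meet in 0. 1a->1: no, a/aa meet in 1. Open state 2: 1a->2.
ab: 1b undefined. 1b->0: no, b/cbabbb meet in 0. 1b->1: no, a/cbabbb meet in 1. 1b->2: ok.
ac: 1c undefined. 1c->0: ok.
aaa: 2a undefined. 2a->0: ok.
aac: 2c undefined. 2c->0: ok.
abb: 2b undefined. 2b->0: no, b/cbabbb meet in 0. 2b->1: ok.
All examples now run through 3 states with every (state, symbol) defined. Accept strings end in {0,1}, Reject strings end in {2}; accept={0,1}.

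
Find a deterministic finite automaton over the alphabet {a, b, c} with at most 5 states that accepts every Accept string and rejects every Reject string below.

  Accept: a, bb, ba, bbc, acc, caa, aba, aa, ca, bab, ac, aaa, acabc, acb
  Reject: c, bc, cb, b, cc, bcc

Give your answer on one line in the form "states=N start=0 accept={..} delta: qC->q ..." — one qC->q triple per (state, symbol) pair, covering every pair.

states=4 start=0 accept={1,3} delta: 0a->1 0b->2 0c->0 1a->1 1b->0 1c->3 2a->3 2b->1 2c->0 3a->2 3b->1 3c->1

Grow the machine one transition at a time. Run the examples from 0; the earliest place one falls off (shortest prefix, ties alphabetical) gets sent to the lowest-numbered state that keeps every Accept/Reject pair distinguishable — a pair clashes when both reach the same state with identical unread suffix — and to a fresh state only if none does.
a: 0a undefined. 0a->0: no, acc/cc meet in 0 with "cc" left. Open state 1: 0a->1.
b: 0b undefined. 0b->0: no, bb/b meet in 0. 0b->1: no, a/b meet in 1. Open state 2: 0b->2.
c: 0c undefined. 0c->0: ok.
aa: 1a undefined. 1a->0: no, caa/c meet in 0. 1a->1: ok.
ab: 1b undefined. 1b->0: ok.
ac: 1c undefined. 1c->0: no, acc/c meet in 0. 1c->1: no, acabc/c meet in 0. 1c->2: no, acc/bc meet in 2 with "c" left. Open state 3: 1c->3.
ba: 2a undefined. 2a->0: no, ba/c meet in 0. 2a->1: no, bab/c meet in 0. 2a->2: no, ba/cb meet in 2. 2a->3: ok.
bb: 2b undefined. 2b->0: no, bb/c meet in 0. 2b->1: ok.
bc: 2c undefined. 2c->0: ok.
aca: 3a undefined. 3a->0: no, acabc/c meet in 0. 3a->1: no, acabc/c meet in 0. 3a->2: ok.
acb: 3b undefined. 3b->0: no, bab/c meet in 0. 3b->1: ok.
acc: 3c undefined. 3c->0: no, acc/c meet in 0. 3c->1: ok.
All examples now run through 4 states with every (state, symbol) defined. Accept strings end in {1,3}, Reject strings end in {0,2}; accept={1,3}.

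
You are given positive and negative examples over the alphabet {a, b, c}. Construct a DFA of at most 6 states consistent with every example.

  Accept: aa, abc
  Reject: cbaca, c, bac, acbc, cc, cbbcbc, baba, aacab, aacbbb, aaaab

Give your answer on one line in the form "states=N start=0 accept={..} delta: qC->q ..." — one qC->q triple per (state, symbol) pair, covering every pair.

Grow the machine one transition at a time. Run the examples from 0; the earliest place one falls off (shortest prefix, ties alphabetical) gets sent to the lowest-numbered state that keeps every Accept/Reject pair distinguishable — a pair clashes when both reach the same state with identical unread suffix — and to a fresh state only if none does.
a: 0a undefined. 0a->0: ok.
b: 0b undefined. 0b->0: no, aa/baba meet in 0. Open state 1: 0b->1.
c: 0c undefined. 0c->0: no, aa/c meet in 0. 0c->1: no, abc/cc meet in 1 with "c" left. Open state 2: 0c->2.
ba: 1a undefined. 1a->0: no, aa/baba meet in 0. 1a->1: no, abc/bac meet in 1 with "c" left. 1a->2: ok.
cb: 2b undefined. 2b->0: no, aa/baba meet in 0. 2b->1: no, abc/acbc meet in 1 with "c" left. 2b->2: ok.
cc: 2c undefined. 2c->0: no, aa/bac meet in 0. 2c->1: ok.
abc: 1c undefined. 1c->0: ok.
cba: 2a undefined. 2a->0: no, aa/cbaca meet in 0. 2a->1: no, aa/cbaca meet in 0. 2a->2: ok.
cbbcb: 1b undefined. 1b->0: ok.
All examples now run through 3 states with every (state, symbol) defined. Accept strings end in {0}, Reject strings end in {1,2}; accept={0}.

states=3 start=0 accept={0} delta: 0a->0 0b->1 0c->2 1a->2 1b->0 1c->0 2a->2 2b->2 2c->1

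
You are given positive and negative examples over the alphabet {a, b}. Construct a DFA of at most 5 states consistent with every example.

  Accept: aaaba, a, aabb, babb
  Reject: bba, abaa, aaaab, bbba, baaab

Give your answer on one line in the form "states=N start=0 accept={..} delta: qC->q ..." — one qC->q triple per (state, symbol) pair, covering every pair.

states=4 start=0 accept={0,2} delta: 0a->0 0b->1 1a->2 1b->2 2a->1 2b->3 3a->1 3b->0

Grow the machine one transition at a time. Run the examples from 0; the earliest place one falls off (shortest prefix, ties alphabetical) gets sent to the lowest-numbered state that keeps every Accept/Reject pair distinguishable — a pair clashes when both reach the same state with identical unread suffix — and to a fresh state only if none does.
a: 0a undefined. 0a->0: ok.
b: 0b undefined. 0b->0: no, aaaba/bba meet in 0. Open state 1: 0b->1.
ba: 1a undefined. 1a->0: no, aaaba/abaa meet in 0. 1a->1: no, aaaba/abaa meet in 1. Open state 2: 1a->2.
bb: 1b undefined. 1b->0: no, aaaba/bbba meet in 2. 1b->1: no, aaaba/bba meet in 2. 1b->2: ok.
baa: 2a undefined. 2a->0: no, a/bba meet in 0. 2a->1: ok.
bab: 2b undefined. 2b->0: no, a/bbba meet in 0. 2b->1: no, aaaba/bbba meet in 2. 2b->2: no, aaaba/baaab meet in 2. Open state 3: 2b->3.
babb: 3b undefined. 3b->0: ok.
bbba: 3a undefined. 3a->0: no, a/bbba meet in 0. 3a->1: ok.
All examples now run through 4 states with every (state, symbol) defined. Accept strings end in {0,2}, Reject strings end in {1,3}; accept={0,2}.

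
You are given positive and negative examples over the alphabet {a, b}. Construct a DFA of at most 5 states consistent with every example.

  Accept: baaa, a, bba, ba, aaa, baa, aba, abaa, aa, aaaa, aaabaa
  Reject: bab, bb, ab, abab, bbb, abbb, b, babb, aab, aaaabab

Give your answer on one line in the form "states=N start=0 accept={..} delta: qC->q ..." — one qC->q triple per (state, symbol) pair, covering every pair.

Grow the machine one transition at a time. Run the examples from 0; the earliest place one falls off (shortest prefix, ties alphabetical) gets sent to the lowest-numbered state that keeps every Accept/Reject pair distinguishable — a pair clashes when both reach the same state with identical unread suffix — and to a fresh state only if none does.
a: 0a undefined. 0a->0: ok.
b: 0b undefined. 0b->0: no, baaa/bab meet in 0. Open state 1: 0b->1.
ba: 1a undefined. 1a->0: ok.
bb: 1b undefined. 1b->0: no, baaa/bb meet in 0. 1b->1: ok.
All examples now run through 2 states with every (state, symbol) defined. Accept strings end in {0}, Reject strings end in {1}; accept={0}.

states=2 start=0 accept={0} delta: 0a->0 0b->1 1a->0 1b->1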